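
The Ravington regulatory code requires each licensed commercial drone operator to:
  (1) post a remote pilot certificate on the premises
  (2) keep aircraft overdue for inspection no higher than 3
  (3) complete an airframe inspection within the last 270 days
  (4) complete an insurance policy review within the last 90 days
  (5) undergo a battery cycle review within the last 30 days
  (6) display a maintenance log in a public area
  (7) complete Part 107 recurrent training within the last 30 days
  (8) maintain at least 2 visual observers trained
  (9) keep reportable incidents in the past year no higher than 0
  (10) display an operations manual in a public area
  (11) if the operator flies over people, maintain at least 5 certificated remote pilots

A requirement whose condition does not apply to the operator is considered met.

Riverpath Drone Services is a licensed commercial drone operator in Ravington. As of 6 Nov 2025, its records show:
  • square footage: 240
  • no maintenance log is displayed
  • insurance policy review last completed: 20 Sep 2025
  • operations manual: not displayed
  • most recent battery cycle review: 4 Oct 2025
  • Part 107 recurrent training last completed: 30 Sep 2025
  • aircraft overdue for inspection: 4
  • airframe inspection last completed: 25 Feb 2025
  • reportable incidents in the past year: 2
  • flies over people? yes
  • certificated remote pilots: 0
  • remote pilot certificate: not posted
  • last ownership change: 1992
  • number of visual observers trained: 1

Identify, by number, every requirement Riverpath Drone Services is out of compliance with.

1. remote pilot certificate absent → not met
2. aircraft overdue for inspection 4 > 3 → not met
3. airframe inspection 254 days ago vs limit 270 → met
4. insurance policy review 47 days ago vs limit 90 → met
5. battery cycle review 33 days ago vs limit 30 → not met
6. maintenance log absent → not met
7. Part 107 recurrent training 37 days ago vs limit 30 → not met
8. visual observers trained 1 < 2 → not met
9. reportable incidents in the past year 2 > 0 → not met
10. operations manual absent → not met
11. condition 'flies over people' holds; certificated remote pilots 0 < 5 → not met
Not met: 1, 2, 5, 6, 7, 8, 9, 10, 11

1, 2, 5, 6, 7, 8, 9, 10, 11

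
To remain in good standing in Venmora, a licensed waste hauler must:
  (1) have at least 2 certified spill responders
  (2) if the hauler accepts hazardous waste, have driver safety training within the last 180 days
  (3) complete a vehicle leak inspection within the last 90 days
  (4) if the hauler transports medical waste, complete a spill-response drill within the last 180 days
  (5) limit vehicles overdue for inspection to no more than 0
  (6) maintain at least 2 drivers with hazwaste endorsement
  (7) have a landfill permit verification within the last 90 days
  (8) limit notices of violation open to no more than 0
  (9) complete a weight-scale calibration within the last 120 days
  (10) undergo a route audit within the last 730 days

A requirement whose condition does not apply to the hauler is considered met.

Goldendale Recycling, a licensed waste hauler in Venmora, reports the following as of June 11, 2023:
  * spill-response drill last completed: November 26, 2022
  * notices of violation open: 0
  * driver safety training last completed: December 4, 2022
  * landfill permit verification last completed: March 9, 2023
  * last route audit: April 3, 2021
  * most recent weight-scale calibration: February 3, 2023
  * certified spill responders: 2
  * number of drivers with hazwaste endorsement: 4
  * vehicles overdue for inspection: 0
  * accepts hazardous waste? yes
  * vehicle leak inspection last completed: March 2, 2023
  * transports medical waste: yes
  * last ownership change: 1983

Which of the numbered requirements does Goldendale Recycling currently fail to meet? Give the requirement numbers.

1. certified spill responders 2 ≥ 2 → met
2. condition 'accepts hazardous waste' holds; driver safety training 189 days ago vs limit 180 → not met
3. vehicle leak inspection 101 days ago vs limit 90 → not met
4. condition 'transports medical waste' holds; spill-response drill 197 days ago vs limit 180 → not met
5. vehicles overdue for inspection 0 ≤ 0 → met
6. drivers with hazwaste endorsement 4 ≥ 2 → met
7. landfill permit verification 94 days ago vs limit 90 → not met
8. notices of violation open 0 ≤ 0 → met
9. weight-scale calibration 128 days ago vs limit 120 → not met
10. route audit 799 days ago vs limit 730 → not met
Not met: 2, 3, 4, 7, 9, 10

2, 3, 4, 7, 9, 10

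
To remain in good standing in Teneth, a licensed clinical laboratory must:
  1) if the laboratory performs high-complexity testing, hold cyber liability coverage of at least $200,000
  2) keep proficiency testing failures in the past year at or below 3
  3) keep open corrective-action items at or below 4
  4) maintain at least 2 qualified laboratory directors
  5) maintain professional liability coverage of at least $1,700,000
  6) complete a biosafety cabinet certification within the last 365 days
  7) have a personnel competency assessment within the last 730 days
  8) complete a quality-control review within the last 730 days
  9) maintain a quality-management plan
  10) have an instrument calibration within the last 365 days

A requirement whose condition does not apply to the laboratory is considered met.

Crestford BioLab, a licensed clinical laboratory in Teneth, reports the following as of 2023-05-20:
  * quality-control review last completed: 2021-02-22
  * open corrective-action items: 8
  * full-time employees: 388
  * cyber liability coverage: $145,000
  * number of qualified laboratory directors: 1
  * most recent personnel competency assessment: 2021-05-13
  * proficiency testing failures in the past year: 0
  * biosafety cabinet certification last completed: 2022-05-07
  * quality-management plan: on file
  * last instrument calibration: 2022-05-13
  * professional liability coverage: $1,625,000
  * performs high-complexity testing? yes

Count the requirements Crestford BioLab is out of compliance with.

8

1. condition 'performs high-complexity testing' holds; cyber liability coverage $145,000 < $200,000 → not met
2. proficiency testing failures in the past year 0 ≤ 3 → met
3. open corrective-action items 8 > 4 → not met
4. qualified laboratory directors 1 < 2 → not met
5. professional liability coverage $1,625,000 < $1,700,000 → not met
6. biosafety cabinet certification 378 days ago vs limit 365 → not met
7. personnel competency assessment 737 days ago vs limit 730 → not met
8. quality-control review 817 days ago vs limit 730 → not met
9. quality-management plan present → met
10. instrument calibration 372 days ago vs limit 365 → not met
Not met: 8 of 10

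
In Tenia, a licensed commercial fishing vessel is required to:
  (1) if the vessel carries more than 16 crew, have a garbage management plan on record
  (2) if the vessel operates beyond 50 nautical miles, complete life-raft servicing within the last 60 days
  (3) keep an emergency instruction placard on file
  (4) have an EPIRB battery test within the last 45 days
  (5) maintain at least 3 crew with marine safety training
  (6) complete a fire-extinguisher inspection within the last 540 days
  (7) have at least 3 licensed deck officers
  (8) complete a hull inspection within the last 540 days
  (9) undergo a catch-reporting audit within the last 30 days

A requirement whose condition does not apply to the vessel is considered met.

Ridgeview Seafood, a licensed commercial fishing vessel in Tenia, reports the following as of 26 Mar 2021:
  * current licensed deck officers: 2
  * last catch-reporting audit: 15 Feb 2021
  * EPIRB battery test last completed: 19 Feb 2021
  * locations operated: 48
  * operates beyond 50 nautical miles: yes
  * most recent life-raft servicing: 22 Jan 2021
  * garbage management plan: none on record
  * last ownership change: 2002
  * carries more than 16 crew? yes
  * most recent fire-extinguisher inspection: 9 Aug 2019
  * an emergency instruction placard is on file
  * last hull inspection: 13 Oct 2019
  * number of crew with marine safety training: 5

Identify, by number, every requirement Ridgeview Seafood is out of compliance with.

1, 2, 6, 7, 9

1. condition 'carries more than 16 crew' holds; garbage management plan absent → not met
2. condition 'operates beyond 50 nautical miles' holds; life-raft servicing 63 days ago vs limit 60 → not met
3. emergency instruction placard present → met
4. EPIRB battery test 35 days ago vs limit 45 → met
5. crew with marine safety training 5 ≥ 3 → met
6. fire-extinguisher inspection 595 days ago vs limit 540 → not met
7. licensed deck officers 2 < 3 → not met
8. hull inspection 530 days ago vs limit 540 → met
9. catch-reporting audit 39 days ago vs limit 30 → not met
Not met: 1, 2, 6, 7, 9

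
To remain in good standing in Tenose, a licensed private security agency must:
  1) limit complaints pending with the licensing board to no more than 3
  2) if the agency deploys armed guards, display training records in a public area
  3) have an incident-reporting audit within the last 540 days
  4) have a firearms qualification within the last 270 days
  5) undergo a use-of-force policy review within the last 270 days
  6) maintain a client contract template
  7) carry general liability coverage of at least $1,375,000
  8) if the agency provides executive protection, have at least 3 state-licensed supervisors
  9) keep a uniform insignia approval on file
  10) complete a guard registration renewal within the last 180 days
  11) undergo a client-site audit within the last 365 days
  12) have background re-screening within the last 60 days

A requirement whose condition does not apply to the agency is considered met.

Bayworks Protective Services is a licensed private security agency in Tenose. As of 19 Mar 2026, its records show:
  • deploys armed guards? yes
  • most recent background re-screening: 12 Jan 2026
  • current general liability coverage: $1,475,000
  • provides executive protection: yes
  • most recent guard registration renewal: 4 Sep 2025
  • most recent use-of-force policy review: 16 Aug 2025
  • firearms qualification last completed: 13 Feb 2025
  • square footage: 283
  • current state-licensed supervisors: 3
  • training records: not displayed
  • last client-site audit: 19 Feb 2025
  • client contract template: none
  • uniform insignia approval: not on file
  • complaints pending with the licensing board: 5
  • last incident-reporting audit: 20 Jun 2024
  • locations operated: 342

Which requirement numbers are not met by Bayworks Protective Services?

1. complaints pending with the licensing board 5 > 3 → not met
2. condition 'deploys armed guards' holds; training records absent → not met
3. incident-reporting audit 637 days ago vs limit 540 → not met
4. firearms qualification 399 days ago vs limit 270 → not met
5. use-of-force policy review 215 days ago vs limit 270 → met
6. client contract template absent → not met
7. general liability coverage $1,475,000 ≥ $1,375,000 → met
8. condition 'provides executive protection' holds; state-licensed supervisors 3 ≥ 3 → met
9. uniform insignia approval absent → not met
10. guard registration renewal 196 days ago vs limit 180 → not met
11. client-site audit 393 days ago vs limit 365 → not met
12. background re-screening 66 days ago vs limit 60 → not met
Not met: 1, 2, 3, 4, 6, 9, 10, 11, 12

1, 2, 3, 4, 6, 9, 10, 11, 12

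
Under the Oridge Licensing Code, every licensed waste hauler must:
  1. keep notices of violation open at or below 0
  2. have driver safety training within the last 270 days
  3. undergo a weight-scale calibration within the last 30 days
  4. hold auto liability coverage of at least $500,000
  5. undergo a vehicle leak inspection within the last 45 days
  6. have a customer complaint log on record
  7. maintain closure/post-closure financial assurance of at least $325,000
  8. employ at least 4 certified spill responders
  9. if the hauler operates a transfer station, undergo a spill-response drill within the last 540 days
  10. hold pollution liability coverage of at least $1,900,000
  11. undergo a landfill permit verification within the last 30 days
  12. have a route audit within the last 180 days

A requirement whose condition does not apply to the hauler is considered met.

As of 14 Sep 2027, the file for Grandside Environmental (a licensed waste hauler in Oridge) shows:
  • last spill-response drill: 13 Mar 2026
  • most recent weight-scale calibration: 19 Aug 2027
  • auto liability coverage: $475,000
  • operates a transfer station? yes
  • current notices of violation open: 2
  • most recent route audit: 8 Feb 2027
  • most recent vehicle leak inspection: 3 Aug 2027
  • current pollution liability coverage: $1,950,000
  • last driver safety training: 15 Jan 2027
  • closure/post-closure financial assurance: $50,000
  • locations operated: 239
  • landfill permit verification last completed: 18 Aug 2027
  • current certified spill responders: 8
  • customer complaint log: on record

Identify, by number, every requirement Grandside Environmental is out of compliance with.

1, 4, 7, 9, 12

1. notices of violation open 2 > 0 → not met
2. driver safety training 242 days ago vs limit 270 → met
3. weight-scale calibration 26 days ago vs limit 30 → met
4. auto liability coverage $475,000 < $500,000 → not met
5. vehicle leak inspection 42 days ago vs limit 45 → met
6. customer complaint log present → met
7. closure/post-closure financial assurance $50,000 < $325,000 → not met
8. certified spill responders 8 ≥ 4 → met
9. condition 'operates a transfer station' holds; spill-response drill 550 days ago vs limit 540 → not met
10. pollution liability coverage $1,950,000 ≥ $1,900,000 → met
11. landfill permit verification 27 days ago vs limit 30 → met
12. route audit 218 days ago vs limit 180 → not met
Not met: 1, 4, 7, 9, 12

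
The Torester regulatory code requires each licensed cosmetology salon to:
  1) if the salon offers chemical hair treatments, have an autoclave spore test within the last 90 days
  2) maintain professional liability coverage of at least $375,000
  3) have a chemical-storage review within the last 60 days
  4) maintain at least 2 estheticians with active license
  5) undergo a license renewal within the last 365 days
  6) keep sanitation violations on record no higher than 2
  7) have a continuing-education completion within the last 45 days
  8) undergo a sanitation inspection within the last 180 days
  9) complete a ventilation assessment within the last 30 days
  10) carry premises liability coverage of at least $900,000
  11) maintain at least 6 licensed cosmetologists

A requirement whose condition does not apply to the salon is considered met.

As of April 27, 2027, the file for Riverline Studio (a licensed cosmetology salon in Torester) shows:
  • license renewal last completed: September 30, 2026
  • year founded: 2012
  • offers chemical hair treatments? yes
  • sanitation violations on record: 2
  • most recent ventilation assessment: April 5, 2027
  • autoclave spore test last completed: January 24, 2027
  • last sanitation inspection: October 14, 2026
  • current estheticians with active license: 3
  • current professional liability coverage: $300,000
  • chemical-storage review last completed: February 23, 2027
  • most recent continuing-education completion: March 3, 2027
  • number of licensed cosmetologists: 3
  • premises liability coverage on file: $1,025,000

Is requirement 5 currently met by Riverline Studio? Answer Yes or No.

Yes

5. license renewal 209 days ago vs limit 365 → met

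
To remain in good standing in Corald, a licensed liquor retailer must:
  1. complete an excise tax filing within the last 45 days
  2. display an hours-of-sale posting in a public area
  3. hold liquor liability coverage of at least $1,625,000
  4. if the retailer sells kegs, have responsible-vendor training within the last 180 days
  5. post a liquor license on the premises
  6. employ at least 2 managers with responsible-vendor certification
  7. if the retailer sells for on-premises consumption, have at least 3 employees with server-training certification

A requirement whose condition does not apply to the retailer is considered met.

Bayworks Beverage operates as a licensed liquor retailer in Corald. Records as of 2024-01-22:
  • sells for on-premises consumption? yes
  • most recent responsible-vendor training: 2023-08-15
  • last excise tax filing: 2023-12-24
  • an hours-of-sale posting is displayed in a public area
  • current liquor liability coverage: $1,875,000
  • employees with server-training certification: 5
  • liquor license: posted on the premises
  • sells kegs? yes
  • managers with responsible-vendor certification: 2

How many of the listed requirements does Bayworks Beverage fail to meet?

1. excise tax filing 29 days ago vs limit 45 → met
2. hours-of-sale posting present → met
3. liquor liability coverage $1,875,000 ≥ $1,625,000 → met
4. condition 'sells kegs' holds; responsible-vendor training 160 days ago vs limit 180 → met
5. liquor license present → met
6. managers with responsible-vendor certification 2 ≥ 2 → met
7. condition 'sells for on-premises consumption' holds; employees with server-training certification 5 ≥ 3 → met
Not met: 0 of 7

0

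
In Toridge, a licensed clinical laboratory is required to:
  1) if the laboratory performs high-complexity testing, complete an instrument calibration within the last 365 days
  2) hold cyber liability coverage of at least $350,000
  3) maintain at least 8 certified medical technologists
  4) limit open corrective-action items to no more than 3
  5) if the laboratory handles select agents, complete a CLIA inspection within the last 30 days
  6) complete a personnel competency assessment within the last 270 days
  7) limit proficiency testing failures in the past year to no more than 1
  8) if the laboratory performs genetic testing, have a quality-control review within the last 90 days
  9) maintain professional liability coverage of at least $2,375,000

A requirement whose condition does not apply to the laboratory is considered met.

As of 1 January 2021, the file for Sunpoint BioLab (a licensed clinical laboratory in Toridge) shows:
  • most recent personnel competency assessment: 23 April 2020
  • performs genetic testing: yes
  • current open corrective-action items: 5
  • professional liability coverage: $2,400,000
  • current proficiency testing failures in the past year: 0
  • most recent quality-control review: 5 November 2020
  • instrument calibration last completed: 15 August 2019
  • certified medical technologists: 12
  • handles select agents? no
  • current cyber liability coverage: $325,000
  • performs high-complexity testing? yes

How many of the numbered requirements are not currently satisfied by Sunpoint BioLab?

1. condition 'performs high-complexity testing' holds; instrument calibration 505 days ago vs limit 365 → not met
2. cyber liability coverage $325,000 < $350,000 → not met
3. certified medical technologists 12 ≥ 8 → met
4. open corrective-action items 5 > 3 → not met
5. condition 'handles select agents' does not hold → requirement n/a → met
6. personnel competency assessment 253 days ago vs limit 270 → met
7. proficiency testing failures in the past year 0 ≤ 1 → met
8. condition 'performs genetic testing' holds; quality-control review 57 days ago vs limit 90 → met
9. professional liability coverage $2,400,000 ≥ $2,375,000 → met
Not met: 3 of 9

3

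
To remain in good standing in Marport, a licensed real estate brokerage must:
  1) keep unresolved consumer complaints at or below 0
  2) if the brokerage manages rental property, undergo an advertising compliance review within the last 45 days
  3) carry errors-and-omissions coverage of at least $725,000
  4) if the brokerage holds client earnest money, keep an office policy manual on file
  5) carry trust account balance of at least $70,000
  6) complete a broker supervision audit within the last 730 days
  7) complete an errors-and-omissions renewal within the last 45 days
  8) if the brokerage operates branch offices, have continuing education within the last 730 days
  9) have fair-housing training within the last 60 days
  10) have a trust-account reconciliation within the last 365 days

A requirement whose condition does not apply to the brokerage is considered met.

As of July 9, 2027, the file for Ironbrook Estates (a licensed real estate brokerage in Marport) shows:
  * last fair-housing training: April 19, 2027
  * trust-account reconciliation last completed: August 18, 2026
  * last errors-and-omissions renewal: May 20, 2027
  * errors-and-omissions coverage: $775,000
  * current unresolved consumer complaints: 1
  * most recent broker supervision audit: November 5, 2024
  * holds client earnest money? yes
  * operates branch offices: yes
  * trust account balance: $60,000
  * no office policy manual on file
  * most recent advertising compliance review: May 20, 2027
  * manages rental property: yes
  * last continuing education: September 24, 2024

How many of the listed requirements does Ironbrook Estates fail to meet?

1. unresolved consumer complaints 1 > 0 → not met
2. condition 'manages rental property' holds; advertising compliance review 50 days ago vs limit 45 → not met
3. errors-and-omissions coverage $775,000 ≥ $725,000 → met
4. condition 'holds client earnest money' holds; office policy manual absent → not met
5. trust account balance $60,000 < $70,000 → not met
6. broker supervision audit 976 days ago vs limit 730 → not met
7. errors-and-omissions renewal 50 days ago vs limit 45 → not met
8. condition 'operates branch offices' holds; continuing education 1018 days ago vs limit 730 → not met
9. fair-housing training 81 days ago vs limit 60 → not met
10. trust-account reconciliation 325 days ago vs limit 365 → met
Not met: 8 of 10

8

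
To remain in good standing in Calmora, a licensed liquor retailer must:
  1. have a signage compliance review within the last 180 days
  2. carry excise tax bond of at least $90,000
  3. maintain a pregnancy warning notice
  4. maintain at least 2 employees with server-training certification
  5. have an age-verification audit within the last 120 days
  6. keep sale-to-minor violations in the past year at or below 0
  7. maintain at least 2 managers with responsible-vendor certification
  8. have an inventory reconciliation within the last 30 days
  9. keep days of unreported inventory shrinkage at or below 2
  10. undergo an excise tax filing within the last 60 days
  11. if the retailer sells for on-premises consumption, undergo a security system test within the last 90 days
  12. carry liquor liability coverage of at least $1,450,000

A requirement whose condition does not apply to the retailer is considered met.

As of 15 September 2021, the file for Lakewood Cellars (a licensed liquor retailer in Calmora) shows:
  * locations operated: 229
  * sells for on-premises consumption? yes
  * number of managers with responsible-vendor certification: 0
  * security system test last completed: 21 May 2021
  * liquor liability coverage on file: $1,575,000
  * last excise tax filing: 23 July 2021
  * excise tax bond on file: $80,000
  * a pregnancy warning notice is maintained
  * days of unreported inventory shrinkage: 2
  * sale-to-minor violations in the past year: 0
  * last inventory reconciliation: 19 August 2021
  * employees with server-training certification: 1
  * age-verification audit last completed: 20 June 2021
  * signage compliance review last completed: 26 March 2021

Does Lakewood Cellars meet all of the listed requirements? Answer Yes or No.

1. signage compliance review 173 days ago vs limit 180 → met
2. excise tax bond $80,000 < $90,000 → not met
3. pregnancy warning notice present → met
4. employees with server-training certification 1 < 2 → not met
5. age-verification audit 87 days ago vs limit 120 → met
6. sale-to-minor violations in the past year 0 ≤ 0 → met
7. managers with responsible-vendor certification 0 < 2 → not met
8. inventory reconciliation 27 days ago vs limit 30 → met
9. days of unreported inventory shrinkage 2 ≤ 2 → met
10. excise tax filing 54 days ago vs limit 60 → met
11. condition 'sells for on-premises consumption' holds; security system test 117 days ago vs limit 90 → not met
12. liquor liability coverage $1,575,000 ≥ $1,450,000 → met
Not met: 2, 4, 7, 11

No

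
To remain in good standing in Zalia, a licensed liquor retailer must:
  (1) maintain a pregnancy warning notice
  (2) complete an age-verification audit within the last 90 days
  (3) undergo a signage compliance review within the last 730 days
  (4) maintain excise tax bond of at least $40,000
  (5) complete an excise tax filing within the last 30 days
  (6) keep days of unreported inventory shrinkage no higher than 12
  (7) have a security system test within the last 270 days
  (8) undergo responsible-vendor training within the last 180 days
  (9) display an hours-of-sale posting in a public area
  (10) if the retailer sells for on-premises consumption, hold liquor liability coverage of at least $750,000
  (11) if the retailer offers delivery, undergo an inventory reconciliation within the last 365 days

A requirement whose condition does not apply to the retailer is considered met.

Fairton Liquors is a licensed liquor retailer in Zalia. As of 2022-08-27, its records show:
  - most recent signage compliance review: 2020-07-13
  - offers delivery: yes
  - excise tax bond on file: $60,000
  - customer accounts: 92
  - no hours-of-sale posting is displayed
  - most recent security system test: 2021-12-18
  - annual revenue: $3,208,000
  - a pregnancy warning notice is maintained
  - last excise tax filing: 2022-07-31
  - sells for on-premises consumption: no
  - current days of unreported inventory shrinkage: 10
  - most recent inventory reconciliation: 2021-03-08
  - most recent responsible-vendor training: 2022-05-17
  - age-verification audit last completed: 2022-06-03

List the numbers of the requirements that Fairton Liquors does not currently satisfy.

3, 9, 11

1. pregnancy warning notice present → met
2. age-verification audit 85 days ago vs limit 90 → met
3. signage compliance review 775 days ago vs limit 730 → not met
4. excise tax bond $60,000 ≥ $40,000 → met
5. excise tax filing 27 days ago vs limit 30 → met
6. days of unreported inventory shrinkage 10 ≤ 12 → met
7. security system test 252 days ago vs limit 270 → met
8. responsible-vendor training 102 days ago vs limit 180 → met
9. hours-of-sale posting absent → not met
10. condition 'sells for on-premises consumption' does not hold → requirement n/a → met
11. condition 'offers delivery' holds; inventory reconciliation 537 days ago vs limit 365 → not met
Not met: 3, 9, 11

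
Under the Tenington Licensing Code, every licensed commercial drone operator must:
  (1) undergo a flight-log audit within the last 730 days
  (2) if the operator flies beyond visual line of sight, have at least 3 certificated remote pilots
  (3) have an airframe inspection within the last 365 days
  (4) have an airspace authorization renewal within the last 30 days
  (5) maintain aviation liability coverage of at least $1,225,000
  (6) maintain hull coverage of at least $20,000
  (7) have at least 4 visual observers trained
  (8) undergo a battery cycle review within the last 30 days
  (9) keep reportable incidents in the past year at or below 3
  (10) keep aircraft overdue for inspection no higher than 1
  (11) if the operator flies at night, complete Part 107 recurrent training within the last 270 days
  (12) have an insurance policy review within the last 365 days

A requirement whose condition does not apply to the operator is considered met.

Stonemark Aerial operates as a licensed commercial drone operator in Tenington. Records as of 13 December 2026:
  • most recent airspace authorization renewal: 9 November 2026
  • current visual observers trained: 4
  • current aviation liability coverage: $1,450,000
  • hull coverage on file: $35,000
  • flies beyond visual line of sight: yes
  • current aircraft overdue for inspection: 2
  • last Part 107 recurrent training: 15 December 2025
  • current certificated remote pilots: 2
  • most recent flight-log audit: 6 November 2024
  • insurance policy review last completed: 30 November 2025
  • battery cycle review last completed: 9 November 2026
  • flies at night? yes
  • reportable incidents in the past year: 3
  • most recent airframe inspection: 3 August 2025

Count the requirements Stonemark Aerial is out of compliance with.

8

1. flight-log audit 767 days ago vs limit 730 → not met
2. condition 'flies beyond visual line of sight' holds; certificated remote pilots 2 < 3 → not met
3. airframe inspection 497 days ago vs limit 365 → not met
4. airspace authorization renewal 34 days ago vs limit 30 → not met
5. aviation liability coverage $1,450,000 ≥ $1,225,000 → met
6. hull coverage $35,000 ≥ $20,000 → met
7. visual observers trained 4 ≥ 4 → met
8. battery cycle review 34 days ago vs limit 30 → not met
9. reportable incidents in the past year 3 ≤ 3 → met
10. aircraft overdue for inspection 2 > 1 → not met
11. condition 'flies at night' holds; Part 107 recurrent training 363 days ago vs limit 270 → not met
12. insurance policy review 378 days ago vs limit 365 → not met
Not met: 8 of 12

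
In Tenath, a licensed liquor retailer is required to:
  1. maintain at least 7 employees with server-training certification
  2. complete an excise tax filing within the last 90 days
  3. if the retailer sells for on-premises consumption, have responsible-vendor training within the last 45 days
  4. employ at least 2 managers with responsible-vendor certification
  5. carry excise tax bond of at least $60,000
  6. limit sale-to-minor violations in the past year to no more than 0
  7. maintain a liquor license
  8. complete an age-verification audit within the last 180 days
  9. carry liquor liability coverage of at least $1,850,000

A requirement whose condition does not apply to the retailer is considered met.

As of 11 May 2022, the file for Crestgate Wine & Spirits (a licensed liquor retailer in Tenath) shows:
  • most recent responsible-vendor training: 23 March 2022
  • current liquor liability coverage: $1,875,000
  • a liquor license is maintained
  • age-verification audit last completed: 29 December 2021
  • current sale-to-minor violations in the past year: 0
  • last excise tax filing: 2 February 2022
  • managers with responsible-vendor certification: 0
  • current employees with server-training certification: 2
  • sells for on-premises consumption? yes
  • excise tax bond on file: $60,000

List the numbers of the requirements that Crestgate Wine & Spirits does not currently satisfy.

1. employees with server-training certification 2 < 7 → not met
2. excise tax filing 98 days ago vs limit 90 → not met
3. condition 'sells for on-premises consumption' holds; responsible-vendor training 49 days ago vs limit 45 → not met
4. managers with responsible-vendor certification 0 < 2 → not met
5. excise tax bond $60,000 ≥ $60,000 → met
6. sale-to-minor violations in the past year 0 ≤ 0 → met
7. liquor license present → met
8. age-verification audit 133 days ago vs limit 180 → met
9. liquor liability coverage $1,875,000 ≥ $1,850,000 → met
Not met: 1, 2, 3, 4

1, 2, 3, 4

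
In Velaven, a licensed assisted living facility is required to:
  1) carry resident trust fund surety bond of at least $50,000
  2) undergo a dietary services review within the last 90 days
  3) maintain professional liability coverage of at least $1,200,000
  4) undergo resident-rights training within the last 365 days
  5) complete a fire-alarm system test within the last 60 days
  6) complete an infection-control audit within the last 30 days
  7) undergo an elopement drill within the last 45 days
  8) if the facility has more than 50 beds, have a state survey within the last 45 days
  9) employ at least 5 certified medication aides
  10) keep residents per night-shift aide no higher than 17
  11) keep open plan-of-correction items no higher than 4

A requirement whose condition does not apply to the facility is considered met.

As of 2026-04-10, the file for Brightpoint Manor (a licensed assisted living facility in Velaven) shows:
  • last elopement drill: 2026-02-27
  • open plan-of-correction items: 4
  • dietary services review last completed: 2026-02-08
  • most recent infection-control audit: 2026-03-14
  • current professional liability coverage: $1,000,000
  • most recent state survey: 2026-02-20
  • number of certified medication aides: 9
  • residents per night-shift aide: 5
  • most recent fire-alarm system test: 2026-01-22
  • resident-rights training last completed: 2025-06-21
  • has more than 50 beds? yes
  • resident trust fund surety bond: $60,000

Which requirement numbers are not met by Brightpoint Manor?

3, 5, 8

1. resident trust fund surety bond $60,000 ≥ $50,000 → met
2. dietary services review 61 days ago vs limit 90 → met
3. professional liability coverage $1,000,000 < $1,200,000 → not met
4. resident-rights training 293 days ago vs limit 365 → met
5. fire-alarm system test 78 days ago vs limit 60 → not met
6. infection-control audit 27 days ago vs limit 30 → met
7. elopement drill 42 days ago vs limit 45 → met
8. condition 'has more than 50 beds' holds; state survey 49 days ago vs limit 45 → not met
9. certified medication aides 9 ≥ 5 → met
10. residents per night-shift aide 5 ≤ 17 → met
11. open plan-of-correction items 4 ≤ 4 → met
Not met: 3, 5, 8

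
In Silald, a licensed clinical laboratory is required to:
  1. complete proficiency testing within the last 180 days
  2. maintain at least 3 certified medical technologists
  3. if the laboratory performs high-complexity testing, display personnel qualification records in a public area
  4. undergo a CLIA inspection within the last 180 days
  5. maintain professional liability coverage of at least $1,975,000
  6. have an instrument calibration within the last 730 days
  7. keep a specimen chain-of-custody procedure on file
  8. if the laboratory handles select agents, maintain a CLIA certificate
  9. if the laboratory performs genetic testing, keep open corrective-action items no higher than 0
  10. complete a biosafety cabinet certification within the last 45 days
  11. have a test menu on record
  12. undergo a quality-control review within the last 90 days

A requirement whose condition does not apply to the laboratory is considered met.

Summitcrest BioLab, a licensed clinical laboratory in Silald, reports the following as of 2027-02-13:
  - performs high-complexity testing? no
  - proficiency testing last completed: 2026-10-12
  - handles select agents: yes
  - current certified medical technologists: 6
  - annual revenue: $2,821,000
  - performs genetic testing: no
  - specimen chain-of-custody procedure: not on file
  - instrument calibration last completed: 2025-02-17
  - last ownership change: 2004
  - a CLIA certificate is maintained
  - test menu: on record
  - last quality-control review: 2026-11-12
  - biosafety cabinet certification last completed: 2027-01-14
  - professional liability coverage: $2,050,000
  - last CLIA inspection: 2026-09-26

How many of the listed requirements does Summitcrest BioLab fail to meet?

2

1. proficiency testing 124 days ago vs limit 180 → met
2. certified medical technologists 6 ≥ 3 → met
3. condition 'performs high-complexity testing' does not hold → requirement n/a → met
4. CLIA inspection 140 days ago vs limit 180 → met
5. professional liability coverage $2,050,000 ≥ $1,975,000 → met
6. instrument calibration 726 days ago vs limit 730 → met
7. specimen chain-of-custody procedure absent → not met
8. condition 'handles select agents' holds; CLIA certificate present → met
9. condition 'performs genetic testing' does not hold → requirement n/a → met
10. biosafety cabinet certification 30 days ago vs limit 45 → met
11. test menu present → met
12. quality-control review 93 days ago vs limit 90 → not met
Not met: 2 of 12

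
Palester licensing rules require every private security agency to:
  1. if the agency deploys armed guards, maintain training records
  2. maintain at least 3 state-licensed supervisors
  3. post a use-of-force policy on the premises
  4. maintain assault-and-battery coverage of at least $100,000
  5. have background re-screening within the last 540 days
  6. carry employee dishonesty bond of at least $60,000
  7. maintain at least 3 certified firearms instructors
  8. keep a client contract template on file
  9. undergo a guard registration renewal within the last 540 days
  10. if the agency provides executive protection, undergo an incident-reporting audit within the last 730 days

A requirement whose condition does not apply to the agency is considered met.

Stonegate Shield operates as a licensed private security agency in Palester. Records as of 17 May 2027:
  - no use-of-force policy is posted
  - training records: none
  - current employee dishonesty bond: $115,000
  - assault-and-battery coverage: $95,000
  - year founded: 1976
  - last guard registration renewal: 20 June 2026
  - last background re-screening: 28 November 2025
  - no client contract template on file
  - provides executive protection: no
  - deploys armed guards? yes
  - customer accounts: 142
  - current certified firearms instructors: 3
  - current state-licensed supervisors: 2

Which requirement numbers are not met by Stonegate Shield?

1. condition 'deploys armed guards' holds; training records absent → not met
2. state-licensed supervisors 2 < 3 → not met
3. use-of-force policy absent → not met
4. assault-and-battery coverage $95,000 < $100,000 → not met
5. background re-screening 535 days ago vs limit 540 → met
6. employee dishonesty bond $115,000 ≥ $60,000 → met
7. certified firearms instructors 3 ≥ 3 → met
8. client contract template absent → not met
9. guard registration renewal 331 days ago vs limit 540 → met
10. condition 'provides executive protection' does not hold → requirement n/a → met
Not met: 1, 2, 3, 4, 8

1, 2, 3, 4, 8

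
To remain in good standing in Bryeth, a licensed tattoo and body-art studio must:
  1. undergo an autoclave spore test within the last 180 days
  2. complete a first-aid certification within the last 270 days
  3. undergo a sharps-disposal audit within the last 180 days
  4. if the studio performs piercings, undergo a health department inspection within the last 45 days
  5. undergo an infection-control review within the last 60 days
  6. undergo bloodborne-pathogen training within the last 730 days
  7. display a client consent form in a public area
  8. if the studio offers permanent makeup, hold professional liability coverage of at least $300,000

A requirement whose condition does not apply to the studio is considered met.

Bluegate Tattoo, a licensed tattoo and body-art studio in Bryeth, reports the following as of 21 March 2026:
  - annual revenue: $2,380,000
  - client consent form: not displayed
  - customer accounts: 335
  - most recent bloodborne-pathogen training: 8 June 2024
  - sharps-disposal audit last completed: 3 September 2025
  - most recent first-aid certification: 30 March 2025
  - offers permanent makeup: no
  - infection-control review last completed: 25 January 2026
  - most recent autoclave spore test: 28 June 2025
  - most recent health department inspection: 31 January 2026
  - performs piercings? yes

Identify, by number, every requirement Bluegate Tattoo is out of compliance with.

1, 2, 3, 4, 7

1. autoclave spore test 266 days ago vs limit 180 → not met
2. first-aid certification 356 days ago vs limit 270 → not met
3. sharps-disposal audit 199 days ago vs limit 180 → not met
4. condition 'performs piercings' holds; health department inspection 49 days ago vs limit 45 → not met
5. infection-control review 55 days ago vs limit 60 → met
6. bloodborne-pathogen training 651 days ago vs limit 730 → met
7. client consent form absent → not met
8. condition 'offers permanent makeup' does not hold → requirement n/a → met
Not met: 1, 2, 3, 4, 7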